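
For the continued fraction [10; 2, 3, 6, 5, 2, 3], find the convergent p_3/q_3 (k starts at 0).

459/44

Using pₖ = aₖpₖ₋₁ + pₖ₋₂, qₖ = aₖqₖ₋₁ + qₖ₋₂ (with p₋₁=1, p₋₂=0, q₋₁=0, q₋₂=1):
  k=0: a=10, p=10, q=1
  k=1: a=2, p=21, q=2
  k=2: a=3, p=73, q=7
  k=3: a=6, p=459, q=44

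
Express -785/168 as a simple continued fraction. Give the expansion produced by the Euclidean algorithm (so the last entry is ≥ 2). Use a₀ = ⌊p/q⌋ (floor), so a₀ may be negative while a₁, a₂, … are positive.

[-5; 3, 18, 3]

-785 = -5·168 + 55
168 = 3·55 + 3
55 = 18·3 + 1
3 = 3·1 + 0  (stop)
So -785/168 = [-5; 3, 18, 3].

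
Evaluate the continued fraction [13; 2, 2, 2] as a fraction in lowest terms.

161/12

Fold from the inside: start with 2/1.
  2 + 1/2 = 5/2
  2 + 2/5 = 12/5
  13 + 5/12 = 161/12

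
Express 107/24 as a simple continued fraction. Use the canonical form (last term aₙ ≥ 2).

107 = 4×24 + 11
24 = 2×11 + 2
11 = 5×2 + 1
2 = 2×1 + 0  (stop)
So 107/24 = [4; 2, 5, 2].

[4; 2, 5, 2]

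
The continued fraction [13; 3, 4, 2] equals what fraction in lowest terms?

386/29

Using pₖ = aₖpₖ₋₁ + pₖ₋₂ and qₖ = aₖqₖ₋₁ + qₖ₋₂:
  k=0: a=13, p=13, q=1
  k=1: a=3, p=40, q=3
  k=2: a=4, p=173, q=13
  k=3: a=2, p=386, q=29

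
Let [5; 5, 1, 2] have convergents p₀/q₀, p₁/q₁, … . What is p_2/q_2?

31/6

Using pₖ = aₖpₖ₋₁ + pₖ₋₂, qₖ = aₖqₖ₋₁ + qₖ₋₂ (with p₋₁=1, p₋₂=0, q₋₁=0, q₋₂=1):
  k=0: a=5, p=5, q=1
  k=1: a=5, p=26, q=5
  k=2: a=1, p=31, q=6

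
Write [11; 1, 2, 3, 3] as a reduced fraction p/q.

Using pₖ = aₖpₖ₋₁ + pₖ₋₂ and qₖ = aₖqₖ₋₁ + qₖ₋₂:
  k=0: a=11, p=11, q=1
  k=1: a=1, p=12, q=1
  k=2: a=2, p=35, q=3
  k=3: a=3, p=117, q=10
  k=4: a=3, p=386, q=33

386/33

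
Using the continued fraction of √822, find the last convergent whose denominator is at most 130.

√822 = [28; 1, 2, 28, 2, 1, 56, …] (period length 6).
Convergents:
  p_0/q_0 = 28/1
  p_1/q_1 = 29/1
  p_2/q_2 = 86/3
  p_3/q_3 = 2437/85
  p_4/q_4 = 4960/173
q_3 = 85 ≤ 130 < 173 = q_4, so the answer is 2437/85.

2437/85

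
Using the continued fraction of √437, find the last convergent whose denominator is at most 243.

4599/220

√437 = [20; 1, 9, 2, 9, 1, 40, …] (period length 6).
Convergents:
  p_0/q_0 = 20/1
  p_1/q_1 = 21/1
  p_2/q_2 = 209/10
  p_3/q_3 = 439/21
  p_4/q_4 = 4160/199
  p_5/q_5 = 4599/220
  p_6/q_6 = 188120/8999
q_5 = 220 ≤ 243 < 8999 = q_6, so the answer is 4599/220.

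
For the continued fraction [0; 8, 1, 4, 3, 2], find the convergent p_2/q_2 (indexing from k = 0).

Using pₖ = aₖpₖ₋₁ + pₖ₋₂, qₖ = aₖqₖ₋₁ + qₖ₋₂ (with p₋₁=1, p₋₂=0, q₋₁=0, q₋₂=1):
  k=0: a=0, p=0, q=1
  k=1: a=8, p=1, q=8
  k=2: a=1, p=1, q=9

1/9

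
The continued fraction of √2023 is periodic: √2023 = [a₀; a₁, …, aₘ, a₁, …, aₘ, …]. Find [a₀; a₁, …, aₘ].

[44; 1, 43, 1, 88]

a₀ = ⌊√2023⌋ = 44.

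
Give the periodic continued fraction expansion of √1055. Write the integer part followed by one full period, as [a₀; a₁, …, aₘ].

[32; 2, 12, 2, 64]

a₀ = ⌊√1055⌋ = 32.
With m₀=0, d₀=1 and mₖ₊₁ = dₖaₖ − mₖ, dₖ₊₁ = (n − mₖ₊₁²)/dₖ, aₖ₊₁ = ⌊(a₀+mₖ₊₁)/dₖ₊₁⌋:
  k=1: m=32, d=31, a=2
  k=2: m=30, d=5, a=12
  k=3: m=30, d=31, a=2
  k=4: m=32, d=1, a=64
d=1 and a=2a₀=64 at k=4, so the next step gives (m, d) = (32, 31) again — its k=1 value — and the period has length 4.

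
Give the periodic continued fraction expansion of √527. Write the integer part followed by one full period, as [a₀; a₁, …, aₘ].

a₀ = ⌊√527⌋ = 22.

[22; 1, 21, 1, 44]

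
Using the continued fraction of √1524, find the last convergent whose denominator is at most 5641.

√1524 = [39; 26, 78, …] (period length 2).
Convergents:
  p_0/q_0 = 39/1
  p_1/q_1 = 1015/26
  p_2/q_2 = 79209/2029
  p_3/q_3 = 2060449/52780
q_2 = 2029 ≤ 5641 < 52780 = q_3, so the answer is 79209/2029.

79209/2029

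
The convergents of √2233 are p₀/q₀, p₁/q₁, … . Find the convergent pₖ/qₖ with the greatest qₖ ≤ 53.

√2233 = [47; 3, 1, 12, 1, 3, 94, …] (period length 6).
Convergents:
  p_0/q_0 = 47/1
  p_1/q_1 = 142/3
  p_2/q_2 = 189/4
  p_3/q_3 = 2410/51
  p_4/q_4 = 2599/55
q_3 = 51 ≤ 53 < 55 = q_4, so the answer is 2410/51.

2410/51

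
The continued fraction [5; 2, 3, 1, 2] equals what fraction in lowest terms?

136/25

Using pₖ = aₖpₖ₋₁ + pₖ₋₂ and qₖ = aₖqₖ₋₁ + qₖ₋₂:
  k=0: a=5, p=5, q=1
  k=1: a=2, p=11, q=2
  k=2: a=3, p=38, q=7
  k=3: a=1, p=49, q=9
  k=4: a=2, p=136, q=25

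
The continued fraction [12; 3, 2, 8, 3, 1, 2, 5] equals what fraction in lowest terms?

Fold from the inside: start with 5/1.
  2 + 1/5 = 11/5
  1 + 5/11 = 16/11
  3 + 11/16 = 59/16
  8 + 16/59 = 488/59
  2 + 59/488 = 1035/488
  3 + 488/1035 = 3593/1035
  12 + 1035/3593 = 44151/3593

44151/3593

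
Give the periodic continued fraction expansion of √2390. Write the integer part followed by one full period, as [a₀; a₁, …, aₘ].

[48; 1, 7, 1, 8, 1, 7, 1, 96]

a₀ = ⌊√2390⌋ = 48.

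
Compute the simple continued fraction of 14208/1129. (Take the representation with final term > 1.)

[12; 1, 1, 2, 2, 5, 8, 2]

14208 = 12×1129 + 660
1129 = 1×660 + 469
660 = 1×469 + 191
469 = 2×191 + 87
191 = 2×87 + 17
87 = 5×17 + 2
17 = 8×2 + 1
2 = 2×1 + 0  (stop)
So 14208/1129 = [12; 1, 1, 2, 2, 5, 8, 2].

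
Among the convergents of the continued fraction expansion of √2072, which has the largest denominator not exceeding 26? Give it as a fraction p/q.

1138/25

√2072 = [45; 1, 1, 12, 1, 1, 90, …] (period length 6).
Convergents:
  p_0/q_0 = 45/1
  p_1/q_1 = 46/1
  p_2/q_2 = 91/2
  p_3/q_3 = 1138/25
  p_4/q_4 = 1229/27
q_3 = 25 ≤ 26 < 27 = q_4, so the answer is 1138/25.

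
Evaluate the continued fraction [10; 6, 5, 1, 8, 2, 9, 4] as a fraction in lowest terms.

273106/26875

Using pₖ = aₖpₖ₋₁ + pₖ₋₂ and qₖ = aₖqₖ₋₁ + qₖ₋₂:
  k=0: a=10, p=10, q=1
  k=1: a=6, p=61, q=6
  k=2: a=5, p=315, q=31
  k=3: a=1, p=376, q=37
  k=4: a=8, p=3323, q=327
  k=5: a=2, p=7022, q=691
  k=6: a=9, p=66521, q=6546
  k=7: a=4, p=273106, q=26875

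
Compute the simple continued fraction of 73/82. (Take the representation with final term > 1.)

73 = 0*82 + 73
82 = 1*73 + 9
73 = 8*9 + 1
9 = 9*1 + 0  (stop)
So 73/82 = [0; 1, 8, 9].

[0; 1, 8, 9]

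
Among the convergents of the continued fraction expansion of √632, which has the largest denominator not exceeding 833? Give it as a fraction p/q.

7743/308

√632 = [25; 7, 6, 7, 50, …] (period length 4).
Convergents:
  p_0/q_0 = 25/1
  p_1/q_1 = 176/7
  p_2/q_2 = 1081/43
  p_3/q_3 = 7743/308
  p_4/q_4 = 388231/15443
q_3 = 308 ≤ 833 < 15443 = q_4, so the answer is 7743/308.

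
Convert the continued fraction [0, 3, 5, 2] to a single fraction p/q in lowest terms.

11/35

Fold from the inside: start with 2/1.
  5 + 1/2 = 11/2
  3 + 2/11 = 35/11
  0 + 11/35 = 11/35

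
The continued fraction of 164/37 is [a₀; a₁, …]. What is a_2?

164 = 4·37 + 16   →  a_0 = 4
37 = 2·16 + 5   →  a_1 = 2
16 = 3·5 + 1   →  a_2 = 3

3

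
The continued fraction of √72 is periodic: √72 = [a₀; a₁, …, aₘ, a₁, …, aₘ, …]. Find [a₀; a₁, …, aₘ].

[8; 2, 16]

a₀ = ⌊√72⌋ = 8.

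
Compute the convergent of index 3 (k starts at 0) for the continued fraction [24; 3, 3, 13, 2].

3232/133

Using pₖ = aₖpₖ₋₁ + pₖ₋₂, qₖ = aₖqₖ₋₁ + qₖ₋₂ (with p₋₁=1, p₋₂=0, q₋₁=0, q₋₂=1):
  k=0: a=24, p=24, q=1
  k=1: a=3, p=73, q=3
  k=2: a=3, p=243, q=10
  k=3: a=13, p=3232, q=133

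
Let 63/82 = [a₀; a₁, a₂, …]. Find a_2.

63 = 0·82 + 63   →  a_0 = 0
82 = 1·63 + 19   →  a_1 = 1
63 = 3·19 + 6   →  a_2 = 3

3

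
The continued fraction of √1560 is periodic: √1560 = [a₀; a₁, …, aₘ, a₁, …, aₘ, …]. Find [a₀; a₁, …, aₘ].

a₀ = ⌊√1560⌋ = 39.
With m₀=0, d₀=1 and mₖ₊₁ = dₖaₖ − mₖ, dₖ₊₁ = (n − mₖ₊₁²)/dₖ, aₖ₊₁ = ⌊(a₀+mₖ₊₁)/dₖ₊₁⌋:
  k=1: m=39, d=39, a=2
  k=2: m=39, d=1, a=78
d=1 and a=2a₀=78 at k=2, so the next step gives (m, d) = (39, 39) again — its k=1 value — and the period has length 2.

[39; 2, 78]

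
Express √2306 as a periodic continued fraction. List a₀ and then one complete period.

[48; 48, 96]

a₀ = ⌊√2306⌋ = 48.
With m₀=0, d₀=1 and mₖ₊₁ = dₖaₖ − mₖ, dₖ₊₁ = (n − mₖ₊₁²)/dₖ, aₖ₊₁ = ⌊(a₀+mₖ₊₁)/dₖ₊₁⌋:
  k=1: m=48, d=2, a=48
  k=2: m=48, d=1, a=96
d=1 and a=2a₀=96 at k=2, so the next step gives (m, d) = (48, 2) again — its k=1 value — and the period has length 2.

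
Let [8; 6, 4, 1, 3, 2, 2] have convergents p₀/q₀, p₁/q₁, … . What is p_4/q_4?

Using pₖ = aₖpₖ₋₁ + pₖ₋₂, qₖ = aₖqₖ₋₁ + qₖ₋₂ (with p₋₁=1, p₋₂=0, q₋₁=0, q₋₂=1):
  k=0: a=8, p=8, q=1
  k=1: a=6, p=49, q=6
  k=2: a=4, p=204, q=25
  k=3: a=1, p=253, q=31
  k=4: a=3, p=963, q=118

963/118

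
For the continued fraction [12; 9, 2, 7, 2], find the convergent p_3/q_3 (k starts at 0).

Using pₖ = aₖpₖ₋₁ + pₖ₋₂, qₖ = aₖqₖ₋₁ + qₖ₋₂ (with p₋₁=1, p₋₂=0, q₋₁=0, q₋₂=1):
  k=0: a=12, p=12, q=1
  k=1: a=9, p=109, q=9
  k=2: a=2, p=230, q=19
  k=3: a=7, p=1719, q=142

1719/142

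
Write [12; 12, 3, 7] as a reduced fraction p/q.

Using pₖ = aₖpₖ₋₁ + pₖ₋₂ and qₖ = aₖqₖ₋₁ + qₖ₋₂:
  k=0: a=12, p=12, q=1
  k=1: a=12, p=145, q=12
  k=2: a=3, p=447, q=37
  k=3: a=7, p=3274, q=271

3274/271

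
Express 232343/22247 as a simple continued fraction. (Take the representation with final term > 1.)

[10; 2, 3, 1, 18, 10, 1, 11]

232343 = 10×22247 + 9873
22247 = 2×9873 + 2501
9873 = 3×2501 + 2370
2501 = 1×2370 + 131
2370 = 18×131 + 12
131 = 10×12 + 11
12 = 1×11 + 1
11 = 11×1 + 0  (stop)
So 232343/22247 = [10; 2, 3, 1, 18, 10, 1, 11].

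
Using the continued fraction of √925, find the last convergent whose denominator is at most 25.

√925 = [30; 2, 2, 2, 2, 60, …] (period length 5).
Convergents:
  p_0/q_0 = 30/1
  p_1/q_1 = 61/2
  p_2/q_2 = 152/5
  p_3/q_3 = 365/12
  p_4/q_4 = 882/29
q_3 = 12 ≤ 25 < 29 = q_4, so the answer is 365/12.

365/12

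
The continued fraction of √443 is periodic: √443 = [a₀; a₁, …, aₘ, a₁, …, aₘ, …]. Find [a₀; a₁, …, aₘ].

[21; 21, 42]

a₀ = ⌊√443⌋ = 21.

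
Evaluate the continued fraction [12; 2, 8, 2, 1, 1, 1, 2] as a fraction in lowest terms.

Using pₖ = aₖpₖ₋₁ + pₖ₋₂ and qₖ = aₖqₖ₋₁ + qₖ₋₂:
  k=0: a=12, p=12, q=1
  k=1: a=2, p=25, q=2
  k=2: a=8, p=212, q=17
  k=3: a=2, p=449, q=36
  k=4: a=1, p=661, q=53
  k=5: a=1, p=1110, q=89
  k=6: a=1, p=1771, q=142
  k=7: a=2, p=4652, q=373

4652/373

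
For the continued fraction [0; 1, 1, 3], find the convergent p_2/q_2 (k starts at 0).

Using pₖ = aₖpₖ₋₁ + pₖ₋₂, qₖ = aₖqₖ₋₁ + qₖ₋₂ (with p₋₁=1, p₋₂=0, q₋₁=0, q₋₂=1):
  k=0: a=0, p=0, q=1
  k=1: a=1, p=1, q=1
  k=2: a=1, p=1, q=2

1/2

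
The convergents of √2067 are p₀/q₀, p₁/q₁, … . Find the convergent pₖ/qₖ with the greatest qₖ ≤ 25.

√2067 = [45; 2, 6, 2, 90, …] (period length 4).
Convergents:
  p_0/q_0 = 45/1
  p_1/q_1 = 91/2
  p_2/q_2 = 591/13
  p_3/q_3 = 1273/28
q_2 = 13 ≤ 25 < 28 = q_3, so the answer is 591/13.

591/13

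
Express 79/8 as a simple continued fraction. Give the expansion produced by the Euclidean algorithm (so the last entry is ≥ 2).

[9; 1, 7]

79 = 9*8 + 7
8 = 1*7 + 1
7 = 7*1 + 0  (stop)
So 79/8 = [9; 1, 7].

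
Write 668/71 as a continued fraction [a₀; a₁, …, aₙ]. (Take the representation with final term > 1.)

[9; 2, 2, 4, 3]

668 = 9*71 + 29
71 = 2*29 + 13
29 = 2*13 + 3
13 = 4*3 + 1
3 = 3*1 + 0  (stop)
So 668/71 = [9; 2, 2, 4, 3].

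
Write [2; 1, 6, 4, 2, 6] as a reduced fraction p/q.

1199/419

Using pₖ = aₖpₖ₋₁ + pₖ₋₂ and qₖ = aₖqₖ₋₁ + qₖ₋₂:
  k=0: a=2, p=2, q=1
  k=1: a=1, p=3, q=1
  k=2: a=6, p=20, q=7
  k=3: a=4, p=83, q=29
  k=4: a=2, p=186, q=65
  k=5: a=6, p=1199, q=419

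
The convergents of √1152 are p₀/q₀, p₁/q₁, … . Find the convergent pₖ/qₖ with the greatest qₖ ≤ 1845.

√1152 = [33; 1, 15, 1, 66, …] (period length 4).
Convergents:
  p_0/q_0 = 33/1
  p_1/q_1 = 34/1
  p_2/q_2 = 543/16
  p_3/q_3 = 577/17
  p_4/q_4 = 38625/1138
  p_5/q_5 = 39202/1155
  p_6/q_6 = 626655/18463
q_5 = 1155 ≤ 1845 < 18463 = q_6, so the answer is 39202/1155.

39202/1155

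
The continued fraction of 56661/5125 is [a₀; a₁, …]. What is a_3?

11

56661 = 11·5125 + 286   →  a_0 = 11
5125 = 17·286 + 263   →  a_1 = 17
286 = 1·263 + 23   →  a_2 = 1
263 = 11·23 + 10   →  a_3 = 11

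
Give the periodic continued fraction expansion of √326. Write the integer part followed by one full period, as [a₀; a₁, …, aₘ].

a₀ = ⌊√326⌋ = 18.

[18; 18, 36]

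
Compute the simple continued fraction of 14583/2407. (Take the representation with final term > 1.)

14583 = 6*2407 + 141
2407 = 17*141 + 10
141 = 14*10 + 1
10 = 10*1 + 0  (stop)
So 14583/2407 = [6; 17, 14, 10].

[6; 17, 14, 10]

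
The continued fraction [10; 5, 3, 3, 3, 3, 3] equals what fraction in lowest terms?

19450/1909

Using pₖ = aₖpₖ₋₁ + pₖ₋₂ and qₖ = aₖqₖ₋₁ + qₖ₋₂:
  k=0: a=10, p=10, q=1
  k=1: a=5, p=51, q=5
  k=2: a=3, p=163, q=16
  k=3: a=3, p=540, q=53
  k=4: a=3, p=1783, q=175
  k=5: a=3, p=5889, q=578
  k=6: a=3, p=19450, q=1909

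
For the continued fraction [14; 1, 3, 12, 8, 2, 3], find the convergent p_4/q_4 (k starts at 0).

5843/396

Using pₖ = aₖpₖ₋₁ + pₖ₋₂, qₖ = aₖqₖ₋₁ + qₖ₋₂ (with p₋₁=1, p₋₂=0, q₋₁=0, q₋₂=1):
  k=0: a=14, p=14, q=1
  k=1: a=1, p=15, q=1
  k=2: a=3, p=59, q=4
  k=3: a=12, p=723, q=49
  k=4: a=8, p=5843, q=396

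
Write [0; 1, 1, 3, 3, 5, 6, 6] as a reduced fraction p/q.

Fold from the inside: start with 6/1.
  6 + 1/6 = 37/6
  5 + 6/37 = 191/37
  3 + 37/191 = 610/191
  3 + 191/610 = 2021/610
  1 + 610/2021 = 2631/2021
  1 + 2021/2631 = 4652/2631
  0 + 2631/4652 = 2631/4652

2631/4652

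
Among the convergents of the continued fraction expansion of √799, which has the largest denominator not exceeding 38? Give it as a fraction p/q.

424/15

√799 = [28; 3, 1, 3, 56, …] (period length 4).
Convergents:
  p_0/q_0 = 28/1
  p_1/q_1 = 85/3
  p_2/q_2 = 113/4
  p_3/q_3 = 424/15
  p_4/q_4 = 23857/844
q_3 = 15 ≤ 38 < 844 = q_4, so the answer is 424/15.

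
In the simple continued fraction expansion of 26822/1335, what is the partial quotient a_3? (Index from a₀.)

16

26822 = 20·1335 + 122   →  a_0 = 20
1335 = 10·122 + 115   →  a_1 = 10
122 = 1·115 + 7   →  a_2 = 1
115 = 16·7 + 3   →  a_3 = 16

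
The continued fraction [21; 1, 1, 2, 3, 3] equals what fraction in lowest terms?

1209/56

Using pₖ = aₖpₖ₋₁ + pₖ₋₂ and qₖ = aₖqₖ₋₁ + qₖ₋₂:
  k=0: a=21, p=21, q=1
  k=1: a=1, p=22, q=1
  k=2: a=1, p=43, q=2
  k=3: a=2, p=108, q=5
  k=4: a=3, p=367, q=17
  k=5: a=3, p=1209, q=56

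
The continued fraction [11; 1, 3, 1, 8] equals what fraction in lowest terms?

Fold from the inside: start with 8/1.
  1 + 1/8 = 9/8
  3 + 8/9 = 35/9
  1 + 9/35 = 44/35
  11 + 35/44 = 519/44

519/44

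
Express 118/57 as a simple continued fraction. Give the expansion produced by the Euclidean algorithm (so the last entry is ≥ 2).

[2; 14, 4]

118 = 2×57 + 4
57 = 14×4 + 1
4 = 4×1 + 0  (stop)
So 118/57 = [2; 14, 4].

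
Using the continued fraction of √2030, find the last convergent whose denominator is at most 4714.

√2030 = [45; 18, 90, …] (period length 2).
Convergents:
  p_0/q_0 = 45/1
  p_1/q_1 = 811/18
  p_2/q_2 = 73035/1621
  p_3/q_3 = 1315441/29196
q_2 = 1621 ≤ 4714 < 29196 = q_3, so the answer is 73035/1621.

73035/1621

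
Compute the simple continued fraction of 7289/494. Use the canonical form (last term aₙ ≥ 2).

[14; 1, 3, 12, 10]

7289 = 14×494 + 373
494 = 1×373 + 121
373 = 3×121 + 10
121 = 12×10 + 1
10 = 10×1 + 0  (stop)
So 7289/494 = [14; 1, 3, 12, 10].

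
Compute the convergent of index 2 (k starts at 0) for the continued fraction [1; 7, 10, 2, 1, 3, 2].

Using pₖ = aₖpₖ₋₁ + pₖ₋₂, qₖ = aₖqₖ₋₁ + qₖ₋₂ (with p₋₁=1, p₋₂=0, q₋₁=0, q₋₂=1):
  k=0: a=1, p=1, q=1
  k=1: a=7, p=8, q=7
  k=2: a=10, p=81, q=71

81/71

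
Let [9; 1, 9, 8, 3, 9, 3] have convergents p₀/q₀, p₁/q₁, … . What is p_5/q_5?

Using pₖ = aₖpₖ₋₁ + pₖ₋₂, qₖ = aₖqₖ₋₁ + qₖ₋₂ (with p₋₁=1, p₋₂=0, q₋₁=0, q₋₂=1):
  k=0: a=9, p=9, q=1
  k=1: a=1, p=10, q=1
  k=2: a=9, p=99, q=10
  k=3: a=8, p=802, q=81
  k=4: a=3, p=2505, q=253
  k=5: a=9, p=23347, q=2358

23347/2358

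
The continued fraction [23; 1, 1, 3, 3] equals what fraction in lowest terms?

Using pₖ = aₖpₖ₋₁ + pₖ₋₂ and qₖ = aₖqₖ₋₁ + qₖ₋₂:
  k=0: a=23, p=23, q=1
  k=1: a=1, p=24, q=1
  k=2: a=1, p=47, q=2
  k=3: a=3, p=165, q=7
  k=4: a=3, p=542, q=23

542/23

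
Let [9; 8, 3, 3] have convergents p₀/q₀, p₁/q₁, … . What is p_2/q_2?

Using pₖ = aₖpₖ₋₁ + pₖ₋₂, qₖ = aₖqₖ₋₁ + qₖ₋₂ (with p₋₁=1, p₋₂=0, q₋₁=0, q₋₂=1):
  k=0: a=9, p=9, q=1
  k=1: a=8, p=73, q=8
  k=2: a=3, p=228, q=25

228/25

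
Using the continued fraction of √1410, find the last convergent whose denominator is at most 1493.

√1410 = [37; 1, 1, 4, 1, 1, 74, …] (period length 6).
Convergents:
  p_0/q_0 = 37/1
  p_1/q_1 = 38/1
  p_2/q_2 = 75/2
  p_3/q_3 = 338/9
  p_4/q_4 = 413/11
  p_5/q_5 = 751/20
  p_6/q_6 = 55987/1491
  p_7/q_7 = 56738/1511
q_6 = 1491 ≤ 1493 < 1511 = q_7, so the answer is 55987/1491.

55987/1491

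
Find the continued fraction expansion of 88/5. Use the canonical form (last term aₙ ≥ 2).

88 = 17×5 + 3
5 = 1×3 + 2
3 = 1×2 + 1
2 = 2×1 + 0  (stop)
So 88/5 = [17; 1, 1, 2].

[17; 1, 1, 2]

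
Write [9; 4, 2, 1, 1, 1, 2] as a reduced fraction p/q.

Using pₖ = aₖpₖ₋₁ + pₖ₋₂ and qₖ = aₖqₖ₋₁ + qₖ₋₂:
  k=0: a=9, p=9, q=1
  k=1: a=4, p=37, q=4
  k=2: a=2, p=83, q=9
  k=3: a=1, p=120, q=13
  k=4: a=1, p=203, q=22
  k=5: a=1, p=323, q=35
  k=6: a=2, p=849, q=92

849/92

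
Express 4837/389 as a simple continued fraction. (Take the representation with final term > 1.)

[12; 2, 3, 3, 5, 3]

4837 = 12*389 + 169
389 = 2*169 + 51
169 = 3*51 + 16
51 = 3*16 + 3
16 = 5*3 + 1
3 = 3*1 + 0  (stop)
So 4837/389 = [12; 2, 3, 3, 5, 3].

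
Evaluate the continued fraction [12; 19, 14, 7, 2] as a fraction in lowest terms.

Using pₖ = aₖpₖ₋₁ + pₖ₋₂ and qₖ = aₖqₖ₋₁ + qₖ₋₂:
  k=0: a=12, p=12, q=1
  k=1: a=19, p=229, q=19
  k=2: a=14, p=3218, q=267
  k=3: a=7, p=22755, q=1888
  k=4: a=2, p=48728, q=4043

48728/4043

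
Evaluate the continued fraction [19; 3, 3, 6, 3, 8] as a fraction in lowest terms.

31944/1655

Fold from the inside: start with 8/1.
  3 + 1/8 = 25/8
  6 + 8/25 = 158/25
  3 + 25/158 = 499/158
  3 + 158/499 = 1655/499
  19 + 499/1655 = 31944/1655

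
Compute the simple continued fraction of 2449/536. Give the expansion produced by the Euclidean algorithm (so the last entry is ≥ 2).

[4; 1, 1, 3, 8, 4, 2]

2449 = 4×536 + 305
536 = 1×305 + 231
305 = 1×231 + 74
231 = 3×74 + 9
74 = 8×9 + 2
9 = 4×2 + 1
2 = 2×1 + 0  (stop)
So 2449/536 = [4; 1, 1, 3, 8, 4, 2].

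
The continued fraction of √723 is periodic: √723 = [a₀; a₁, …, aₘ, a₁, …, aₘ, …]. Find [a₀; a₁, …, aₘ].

[26; 1, 7, 1, 52]

a₀ = ⌊√723⌋ = 26.
With m₀=0, d₀=1 and mₖ₊₁ = dₖaₖ − mₖ, dₖ₊₁ = (n − mₖ₊₁²)/dₖ, aₖ₊₁ = ⌊(a₀+mₖ₊₁)/dₖ₊₁⌋:
  k=1: m=26, d=47, a=1
  k=2: m=21, d=6, a=7
  k=3: m=21, d=47, a=1
  k=4: m=26, d=1, a=52
d=1 and a=2a₀=52 at k=4, so the next step gives (m, d) = (26, 47) again — its k=1 value — and the period has length 4.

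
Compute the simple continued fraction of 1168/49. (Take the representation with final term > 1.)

[23; 1, 5, 8]

1168 = 23·49 + 41
49 = 1·41 + 8
41 = 5·8 + 1
8 = 8·1 + 0  (stop)
So 1168/49 = [23; 1, 5, 8].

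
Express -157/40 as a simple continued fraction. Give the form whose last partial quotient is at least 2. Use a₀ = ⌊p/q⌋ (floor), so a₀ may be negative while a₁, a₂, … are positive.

-157 = -4*40 + 3
40 = 13*3 + 1
3 = 3*1 + 0  (stop)
So -157/40 = [-4; 13, 3].

[-4; 13, 3]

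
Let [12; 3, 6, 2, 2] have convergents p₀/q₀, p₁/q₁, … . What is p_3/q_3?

Using pₖ = aₖpₖ₋₁ + pₖ₋₂, qₖ = aₖqₖ₋₁ + qₖ₋₂ (with p₋₁=1, p₋₂=0, q₋₁=0, q₋₂=1):
  k=0: a=12, p=12, q=1
  k=1: a=3, p=37, q=3
  k=2: a=6, p=234, q=19
  k=3: a=2, p=505, q=41

505/41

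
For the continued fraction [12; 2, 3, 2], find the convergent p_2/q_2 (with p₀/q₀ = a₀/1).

Using pₖ = aₖpₖ₋₁ + pₖ₋₂, qₖ = aₖqₖ₋₁ + qₖ₋₂ (with p₋₁=1, p₋₂=0, q₋₁=0, q₋₂=1):
  k=0: a=12, p=12, q=1
  k=1: a=2, p=25, q=2
  k=2: a=3, p=87, q=7

87/7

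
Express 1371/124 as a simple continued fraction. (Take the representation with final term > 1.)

1371 = 11·124 + 7
124 = 17·7 + 5
7 = 1·5 + 2
5 = 2·2 + 1
2 = 2·1 + 0  (stop)
So 1371/124 = [11; 17, 1, 2, 2].

[11; 17, 1, 2, 2]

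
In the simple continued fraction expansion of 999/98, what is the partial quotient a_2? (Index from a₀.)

999 = 10·98 + 19   →  a_0 = 10
98 = 5·19 + 3   →  a_1 = 5
19 = 6·3 + 1   →  a_2 = 6

6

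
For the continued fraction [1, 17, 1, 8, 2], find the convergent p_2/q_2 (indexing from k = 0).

Using pₖ = aₖpₖ₋₁ + pₖ₋₂, qₖ = aₖqₖ₋₁ + qₖ₋₂ (with p₋₁=1, p₋₂=0, q₋₁=0, q₋₂=1):
  k=0: a=1, p=1, q=1
  k=1: a=17, p=18, q=17
  k=2: a=1, p=19, q=18

19/18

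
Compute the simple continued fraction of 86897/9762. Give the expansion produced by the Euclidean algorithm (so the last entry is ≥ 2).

86897 = 8×9762 + 8801
9762 = 1×8801 + 961
8801 = 9×961 + 152
961 = 6×152 + 49
152 = 3×49 + 5
49 = 9×5 + 4
5 = 1×4 + 1
4 = 4×1 + 0  (stop)
So 86897/9762 = [8; 1, 9, 6, 3, 9, 1, 4].

[8; 1, 9, 6, 3, 9, 1, 4]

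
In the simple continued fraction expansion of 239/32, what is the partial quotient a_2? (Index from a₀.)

239 = 7·32 + 15   →  a_0 = 7
32 = 2·15 + 2   →  a_1 = 2
15 = 7·2 + 1   →  a_2 = 7

7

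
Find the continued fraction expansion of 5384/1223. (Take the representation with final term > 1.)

5384 = 4*1223 + 492
1223 = 2*492 + 239
492 = 2*239 + 14
239 = 17*14 + 1
14 = 14*1 + 0  (stop)
So 5384/1223 = [4; 2, 2, 17, 14].

[4; 2, 2, 17, 14]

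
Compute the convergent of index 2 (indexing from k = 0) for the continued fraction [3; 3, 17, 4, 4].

173/52

Using pₖ = aₖpₖ₋₁ + pₖ₋₂, qₖ = aₖqₖ₋₁ + qₖ₋₂ (with p₋₁=1, p₋₂=0, q₋₁=0, q₋₂=1):
  k=0: a=3, p=3, q=1
  k=1: a=3, p=10, q=3
  k=2: a=17, p=173, q=52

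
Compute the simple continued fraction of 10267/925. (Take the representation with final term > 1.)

10267 = 11*925 + 92
925 = 10*92 + 5
92 = 18*5 + 2
5 = 2*2 + 1
2 = 2*1 + 0  (stop)
So 10267/925 = [11; 10, 18, 2, 2].

[11; 10, 18, 2, 2]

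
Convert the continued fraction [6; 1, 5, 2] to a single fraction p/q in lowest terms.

89/13

Fold from the inside: start with 2/1.
  5 + 1/2 = 11/2
  1 + 2/11 = 13/11
  6 + 11/13 = 89/13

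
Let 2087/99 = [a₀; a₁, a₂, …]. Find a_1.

12

2087 = 21·99 + 8   →  a_0 = 21
99 = 12·8 + 3   →  a_1 = 12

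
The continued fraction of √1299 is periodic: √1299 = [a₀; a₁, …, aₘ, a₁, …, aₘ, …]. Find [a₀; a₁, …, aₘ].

a₀ = ⌊√1299⌋ = 36.

[36; 24, 72]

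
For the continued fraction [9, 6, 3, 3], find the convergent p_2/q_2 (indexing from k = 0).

174/19

Using pₖ = aₖpₖ₋₁ + pₖ₋₂, qₖ = aₖqₖ₋₁ + qₖ₋₂ (with p₋₁=1, p₋₂=0, q₋₁=0, q₋₂=1):
  k=0: a=9, p=9, q=1
  k=1: a=6, p=55, q=6
  k=2: a=3, p=174, q=19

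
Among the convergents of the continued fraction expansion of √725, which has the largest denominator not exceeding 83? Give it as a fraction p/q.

727/27

√725 = [26; 1, 12, 2, 12, 1, 52, …] (period length 6).
Convergents:
  p_0/q_0 = 26/1
  p_1/q_1 = 27/1
  p_2/q_2 = 350/13
  p_3/q_3 = 727/27
  p_4/q_4 = 9074/337
q_3 = 27 ≤ 83 < 337 = q_4, so the answer is 727/27.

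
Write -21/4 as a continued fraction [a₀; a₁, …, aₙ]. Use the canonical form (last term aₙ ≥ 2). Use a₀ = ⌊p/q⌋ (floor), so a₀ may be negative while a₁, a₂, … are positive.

[-6; 1, 3]

-21 = -6*4 + 3
4 = 1*3 + 1
3 = 3*1 + 0  (stop)
So -21/4 = [-6; 1, 3].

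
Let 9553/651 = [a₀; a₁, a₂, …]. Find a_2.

9553 = 14·651 + 439   →  a_0 = 14
651 = 1·439 + 212   →  a_1 = 1
439 = 2·212 + 15   →  a_2 = 2

2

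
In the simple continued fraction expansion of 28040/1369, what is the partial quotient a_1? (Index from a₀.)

28040 = 20·1369 + 660   →  a_0 = 20
1369 = 2·660 + 49   →  a_1 = 2

2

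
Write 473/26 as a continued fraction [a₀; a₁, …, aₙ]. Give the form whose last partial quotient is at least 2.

[18; 5, 5]

473 = 18*26 + 5
26 = 5*5 + 1
5 = 5*1 + 0  (stop)
So 473/26 = [18; 5, 5].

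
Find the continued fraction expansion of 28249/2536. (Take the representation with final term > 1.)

28249 = 11*2536 + 353
2536 = 7*353 + 65
353 = 5*65 + 28
65 = 2*28 + 9
28 = 3*9 + 1
9 = 9*1 + 0  (stop)
So 28249/2536 = [11; 7, 5, 2, 3, 9].

[11; 7, 5, 2, 3, 9]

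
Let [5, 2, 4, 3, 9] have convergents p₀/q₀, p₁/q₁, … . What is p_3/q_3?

158/29

Using pₖ = aₖpₖ₋₁ + pₖ₋₂, qₖ = aₖqₖ₋₁ + qₖ₋₂ (with p₋₁=1, p₋₂=0, q₋₁=0, q₋₂=1):
  k=0: a=5, p=5, q=1
  k=1: a=2, p=11, q=2
  k=2: a=4, p=49, q=9
  k=3: a=3, p=158, q=29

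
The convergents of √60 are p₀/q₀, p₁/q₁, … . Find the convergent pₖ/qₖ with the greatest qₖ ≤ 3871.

28327/3657

√60 = [7; 1, 2, 1, 14, …] (period length 4).
Convergents:
  p_0/q_0 = 7/1
  p_1/q_1 = 8/1
  p_2/q_2 = 23/3
  p_3/q_3 = 31/4
  p_4/q_4 = 457/59
  p_5/q_5 = 488/63
  p_6/q_6 = 1433/185
  p_7/q_7 = 1921/248
  p_8/q_8 = 28327/3657
  p_9/q_9 = 30248/3905
q_8 = 3657 ≤ 3871 < 3905 = q_9, so the answer is 28327/3657.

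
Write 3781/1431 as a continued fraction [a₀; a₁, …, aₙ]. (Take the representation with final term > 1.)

[2; 1, 1, 1, 3, 1, 7, 13]

3781 = 2×1431 + 919
1431 = 1×919 + 512
919 = 1×512 + 407
512 = 1×407 + 105
407 = 3×105 + 92
105 = 1×92 + 13
92 = 7×13 + 1
13 = 13×1 + 0  (stop)
So 3781/1431 = [2; 1, 1, 1, 3, 1, 7, 13].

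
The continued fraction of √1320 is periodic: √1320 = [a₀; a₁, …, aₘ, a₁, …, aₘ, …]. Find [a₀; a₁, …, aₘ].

[36; 3, 72]

a₀ = ⌊√1320⌋ = 36.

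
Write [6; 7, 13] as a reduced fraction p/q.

Using pₖ = aₖpₖ₋₁ + pₖ₋₂ and qₖ = aₖqₖ₋₁ + qₖ₋₂:
  k=0: a=6, p=6, q=1
  k=1: a=7, p=43, q=7
  k=2: a=13, p=565, q=92

565/92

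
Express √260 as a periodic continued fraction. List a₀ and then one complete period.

a₀ = ⌊√260⌋ = 16.
With m₀=0, d₀=1 and mₖ₊₁ = dₖaₖ − mₖ, dₖ₊₁ = (n − mₖ₊₁²)/dₖ, aₖ₊₁ = ⌊(a₀+mₖ₊₁)/dₖ₊₁⌋:
  k=1: m=16, d=4, a=8
  k=2: m=16, d=1, a=32
d=1 and a=2a₀=32 at k=2, so the next step gives (m, d) = (16, 4) again — its k=1 value — and the period has length 2.

[16; 8, 32]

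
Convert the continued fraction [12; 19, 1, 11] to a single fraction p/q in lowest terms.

2880/239

Fold from the inside: start with 11/1.
  1 + 1/11 = 12/11
  19 + 11/12 = 239/12
  12 + 12/239 = 2880/239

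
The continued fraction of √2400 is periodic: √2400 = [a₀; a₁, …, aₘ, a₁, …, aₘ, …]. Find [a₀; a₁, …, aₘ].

a₀ = ⌊√2400⌋ = 48.

[48; 1, 96]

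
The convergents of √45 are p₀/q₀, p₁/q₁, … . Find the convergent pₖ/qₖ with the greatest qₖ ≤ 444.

√45 = [6; 1, 2, 2, 2, 1, 12, …] (period length 6).
Convergents:
  p_0/q_0 = 6/1
  p_1/q_1 = 7/1
  p_2/q_2 = 20/3
  p_3/q_3 = 47/7
  p_4/q_4 = 114/17
  p_5/q_5 = 161/24
  p_6/q_6 = 2046/305
  p_7/q_7 = 2207/329
  p_8/q_8 = 6460/963
q_7 = 329 ≤ 444 < 963 = q_8, so the answer is 2207/329.

2207/329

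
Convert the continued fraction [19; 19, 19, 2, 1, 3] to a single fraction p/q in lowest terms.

Fold from the inside: start with 3/1.
  1 + 1/3 = 4/3
  2 + 3/4 = 11/4
  19 + 4/11 = 213/11
  19 + 11/213 = 4058/213
  19 + 213/4058 = 77315/4058

77315/4058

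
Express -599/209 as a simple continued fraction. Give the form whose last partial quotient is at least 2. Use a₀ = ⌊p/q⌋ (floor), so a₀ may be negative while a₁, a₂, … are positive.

[-3; 7, 2, 6, 2]

-599 = -3·209 + 28
209 = 7·28 + 13
28 = 2·13 + 2
13 = 6·2 + 1
2 = 2·1 + 0  (stop)
So -599/209 = [-3; 7, 2, 6, 2].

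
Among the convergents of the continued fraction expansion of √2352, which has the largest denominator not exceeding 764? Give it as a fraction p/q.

√2352 = [48; 2, 96, …] (period length 2).
Convergents:
  p_0/q_0 = 48/1
  p_1/q_1 = 97/2
  p_2/q_2 = 9360/193
  p_3/q_3 = 18817/388
  p_4/q_4 = 1815792/37441
q_3 = 388 ≤ 764 < 37441 = q_4, so the answer is 18817/388.

18817/388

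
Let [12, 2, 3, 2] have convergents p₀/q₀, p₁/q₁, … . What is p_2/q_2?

Using pₖ = aₖpₖ₋₁ + pₖ₋₂, qₖ = aₖqₖ₋₁ + qₖ₋₂ (with p₋₁=1, p₋₂=0, q₋₁=0, q₋₂=1):
  k=0: a=12, p=12, q=1
  k=1: a=2, p=25, q=2
  k=2: a=3, p=87, q=7

87/7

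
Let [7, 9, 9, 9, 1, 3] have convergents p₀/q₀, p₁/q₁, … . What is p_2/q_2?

Using pₖ = aₖpₖ₋₁ + pₖ₋₂, qₖ = aₖqₖ₋₁ + qₖ₋₂ (with p₋₁=1, p₋₂=0, q₋₁=0, q₋₂=1):
  k=0: a=7, p=7, q=1
  k=1: a=9, p=64, q=9
  k=2: a=9, p=583, q=82

583/82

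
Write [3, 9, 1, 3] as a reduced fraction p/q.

121/39

Fold from the inside: start with 3/1.
  1 + 1/3 = 4/3
  9 + 3/4 = 39/4
  3 + 4/39 = 121/39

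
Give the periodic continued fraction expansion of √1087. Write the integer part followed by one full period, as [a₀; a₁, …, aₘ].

a₀ = ⌊√1087⌋ = 32.
With m₀=0, d₀=1 and mₖ₊₁ = dₖaₖ − mₖ, dₖ₊₁ = (n − mₖ₊₁²)/dₖ, aₖ₊₁ = ⌊(a₀+mₖ₊₁)/dₖ₊₁⌋:
  k=1: m=32, d=63, a=1
  k=2: m=31, d=2, a=31
  k=3: m=31, d=63, a=1
  k=4: m=32, d=1, a=64
d=1 and a=2a₀=64 at k=4, so the next step gives (m, d) = (32, 63) again — its k=1 value — and the period has length 4.

[32; 1, 31, 1, 64]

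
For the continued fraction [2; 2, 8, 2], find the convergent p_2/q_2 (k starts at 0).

Using pₖ = aₖpₖ₋₁ + pₖ₋₂, qₖ = aₖqₖ₋₁ + qₖ₋₂ (with p₋₁=1, p₋₂=0, q₋₁=0, q₋₂=1):
  k=0: a=2, p=2, q=1
  k=1: a=2, p=5, q=2
  k=2: a=8, p=42, q=17

42/17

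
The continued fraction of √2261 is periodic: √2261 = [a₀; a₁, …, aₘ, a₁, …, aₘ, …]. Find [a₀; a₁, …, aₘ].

a₀ = ⌊√2261⌋ = 47.
With m₀=0, d₀=1 and mₖ₊₁ = dₖaₖ − mₖ, dₖ₊₁ = (n − mₖ₊₁²)/dₖ, aₖ₊₁ = ⌊(a₀+mₖ₊₁)/dₖ₊₁⌋:
  k=1: m=47, d=52, a=1
  k=2: m=5, d=43, a=1
  k=3: m=38, d=19, a=4
  k=4: m=38, d=43, a=1
  k=5: m=5, d=52, a=1
  k=6: m=47, d=1, a=94
d=1 and a=2a₀=94 at k=6, so the next step gives (m, d) = (47, 52) again — its k=1 value — and the period has length 6.

[47; 1, 1, 4, 1, 1, 94]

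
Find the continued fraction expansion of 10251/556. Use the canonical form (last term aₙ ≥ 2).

[18; 2, 3, 2, 8, 4]

10251 = 18×556 + 243
556 = 2×243 + 70
243 = 3×70 + 33
70 = 2×33 + 4
33 = 8×4 + 1
4 = 4×1 + 0  (stop)
So 10251/556 = [18; 2, 3, 2, 8, 4].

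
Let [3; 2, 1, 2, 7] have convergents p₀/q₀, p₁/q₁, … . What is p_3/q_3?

27/8

Using pₖ = aₖpₖ₋₁ + pₖ₋₂, qₖ = aₖqₖ₋₁ + qₖ₋₂ (with p₋₁=1, p₋₂=0, q₋₁=0, q₋₂=1):
  k=0: a=3, p=3, q=1
  k=1: a=2, p=7, q=2
  k=2: a=1, p=10, q=3
  k=3: a=2, p=27, q=8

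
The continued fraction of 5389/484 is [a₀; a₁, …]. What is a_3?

5389 = 11·484 + 65   →  a_0 = 11
484 = 7·65 + 29   →  a_1 = 7
65 = 2·29 + 7   →  a_2 = 2
29 = 4·7 + 1   →  a_3 = 4

4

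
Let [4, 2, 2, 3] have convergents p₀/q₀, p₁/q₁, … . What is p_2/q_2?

Using pₖ = aₖpₖ₋₁ + pₖ₋₂, qₖ = aₖqₖ₋₁ + qₖ₋₂ (with p₋₁=1, p₋₂=0, q₋₁=0, q₋₂=1):
  k=0: a=4, p=4, q=1
  k=1: a=2, p=9, q=2
  k=2: a=2, p=22, q=5

22/5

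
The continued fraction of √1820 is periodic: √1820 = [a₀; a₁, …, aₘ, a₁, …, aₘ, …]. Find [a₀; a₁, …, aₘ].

[42; 1, 1, 1, 20, 1, 1, 1, 84]

a₀ = ⌊√1820⌋ = 42.
With m₀=0, d₀=1 and mₖ₊₁ = dₖaₖ − mₖ, dₖ₊₁ = (n − mₖ₊₁²)/dₖ, aₖ₊₁ = ⌊(a₀+mₖ₊₁)/dₖ₊₁⌋:
  k=1: m=42, d=56, a=1
  k=2: m=14, d=29, a=1
  k=3: m=15, d=55, a=1
  k=4: m=40, d=4, a=20
  k=5: m=40, d=55, a=1
  k=6: m=15, d=29, a=1
  k=7: m=14, d=56, a=1
  k=8: m=42, d=1, a=84
d=1 and a=2a₀=84 at k=8, so the next step gives (m, d) = (42, 56) again — its k=1 value — and the period has length 8.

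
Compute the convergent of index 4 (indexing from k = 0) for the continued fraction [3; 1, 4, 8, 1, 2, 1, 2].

175/46

Using pₖ = aₖpₖ₋₁ + pₖ₋₂, qₖ = aₖqₖ₋₁ + qₖ₋₂ (with p₋₁=1, p₋₂=0, q₋₁=0, q₋₂=1):
  k=0: a=3, p=3, q=1
  k=1: a=1, p=4, q=1
  k=2: a=4, p=19, q=5
  k=3: a=8, p=156, q=41
  k=4: a=1, p=175, q=46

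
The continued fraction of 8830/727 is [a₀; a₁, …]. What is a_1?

6

8830 = 12·727 + 106   →  a_0 = 12
727 = 6·106 + 91   →  a_1 = 6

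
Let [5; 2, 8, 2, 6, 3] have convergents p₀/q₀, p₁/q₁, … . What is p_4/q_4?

1275/233

Using pₖ = aₖpₖ₋₁ + pₖ₋₂, qₖ = aₖqₖ₋₁ + qₖ₋₂ (with p₋₁=1, p₋₂=0, q₋₁=0, q₋₂=1):
  k=0: a=5, p=5, q=1
  k=1: a=2, p=11, q=2
  k=2: a=8, p=93, q=17
  k=3: a=2, p=197, q=36
  k=4: a=6, p=1275, q=233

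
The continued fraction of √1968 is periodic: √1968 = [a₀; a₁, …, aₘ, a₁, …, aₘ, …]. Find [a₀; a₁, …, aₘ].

a₀ = ⌊√1968⌋ = 44.

[44; 2, 1, 3, 5, 3, 1, 2, 88]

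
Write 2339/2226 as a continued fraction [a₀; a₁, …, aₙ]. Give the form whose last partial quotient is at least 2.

[1; 19, 1, 2, 3, 11]

2339 = 1×2226 + 113
2226 = 19×113 + 79
113 = 1×79 + 34
79 = 2×34 + 11
34 = 3×11 + 1
11 = 11×1 + 0  (stop)
So 2339/2226 = [1; 19, 1, 2, 3, 11].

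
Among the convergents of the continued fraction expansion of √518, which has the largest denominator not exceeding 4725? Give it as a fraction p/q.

105946/4655

√518 = [22; 1, 3, 6, 3, 1, 44, …] (period length 6).
Convergents:
  p_0/q_0 = 22/1
  p_1/q_1 = 23/1
  p_2/q_2 = 91/4
  p_3/q_3 = 569/25
  p_4/q_4 = 1798/79
  p_5/q_5 = 2367/104
  p_6/q_6 = 105946/4655
  p_7/q_7 = 108313/4759
q_6 = 4655 ≤ 4725 < 4759 = q_7, so the answer is 105946/4655.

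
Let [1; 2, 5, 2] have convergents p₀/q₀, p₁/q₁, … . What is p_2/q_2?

16/11

Using pₖ = aₖpₖ₋₁ + pₖ₋₂, qₖ = aₖqₖ₋₁ + qₖ₋₂ (with p₋₁=1, p₋₂=0, q₋₁=0, q₋₂=1):
  k=0: a=1, p=1, q=1
  k=1: a=2, p=3, q=2
  k=2: a=5, p=16, q=11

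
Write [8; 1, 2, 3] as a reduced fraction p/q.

87/10

Using pₖ = aₖpₖ₋₁ + pₖ₋₂ and qₖ = aₖqₖ₋₁ + qₖ₋₂:
  k=0: a=8, p=8, q=1
  k=1: a=1, p=9, q=1
  k=2: a=2, p=26, q=3
  k=3: a=3, p=87, q=10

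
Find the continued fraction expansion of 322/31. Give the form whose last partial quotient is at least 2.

322 = 10*31 + 12
31 = 2*12 + 7
12 = 1*7 + 5
7 = 1*5 + 2
5 = 2*2 + 1
2 = 2*1 + 0  (stop)
So 322/31 = [10; 2, 1, 1, 2, 2].

[10; 2, 1, 1, 2, 2]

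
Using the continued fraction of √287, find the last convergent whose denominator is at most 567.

9487/560

√287 = [16; 1, 15, 1, 32, …] (period length 4).
Convergents:
  p_0/q_0 = 16/1
  p_1/q_1 = 17/1
  p_2/q_2 = 271/16
  p_3/q_3 = 288/17
  p_4/q_4 = 9487/560
  p_5/q_5 = 9775/577
q_4 = 560 ≤ 567 < 577 = q_5, so the answer is 9487/560.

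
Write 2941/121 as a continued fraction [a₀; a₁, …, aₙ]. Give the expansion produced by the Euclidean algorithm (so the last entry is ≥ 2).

2941 = 24*121 + 37
121 = 3*37 + 10
37 = 3*10 + 7
10 = 1*7 + 3
7 = 2*3 + 1
3 = 3*1 + 0  (stop)
So 2941/121 = [24; 3, 3, 1, 2, 3].

[24; 3, 3, 1, 2, 3]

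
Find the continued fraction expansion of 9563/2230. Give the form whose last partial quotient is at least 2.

9563 = 4×2230 + 643
2230 = 3×643 + 301
643 = 2×301 + 41
301 = 7×41 + 14
41 = 2×14 + 13
14 = 1×13 + 1
13 = 13×1 + 0  (stop)
So 9563/2230 = [4; 3, 2, 7, 2, 1, 13].

[4; 3, 2, 7, 2, 1, 13]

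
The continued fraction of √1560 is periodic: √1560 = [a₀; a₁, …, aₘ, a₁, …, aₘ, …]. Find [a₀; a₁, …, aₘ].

[39; 2, 78]

a₀ = ⌊√1560⌋ = 39.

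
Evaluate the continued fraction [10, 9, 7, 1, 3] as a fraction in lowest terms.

2861/283

Fold from the inside: start with 3/1.
  1 + 1/3 = 4/3
  7 + 3/4 = 31/4
  9 + 4/31 = 283/31
  10 + 31/283 = 2861/283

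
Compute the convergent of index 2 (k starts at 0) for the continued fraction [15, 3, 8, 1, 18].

383/25

Using pₖ = aₖpₖ₋₁ + pₖ₋₂, qₖ = aₖqₖ₋₁ + qₖ₋₂ (with p₋₁=1, p₋₂=0, q₋₁=0, q₋₂=1):
  k=0: a=15, p=15, q=1
  k=1: a=3, p=46, q=3
  k=2: a=8, p=383, q=25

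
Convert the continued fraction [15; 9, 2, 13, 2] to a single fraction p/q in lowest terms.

8021/531

Fold from the inside: start with 2/1.
  13 + 1/2 = 27/2
  2 + 2/27 = 56/27
  9 + 27/56 = 531/56
  15 + 56/531 = 8021/531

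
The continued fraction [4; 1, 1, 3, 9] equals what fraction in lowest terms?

297/65

Fold from the inside: start with 9/1.
  3 + 1/9 = 28/9
  1 + 9/28 = 37/28
  1 + 28/37 = 65/37
  4 + 37/65 = 297/65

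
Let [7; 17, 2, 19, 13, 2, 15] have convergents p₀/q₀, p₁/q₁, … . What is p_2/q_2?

247/35

Using pₖ = aₖpₖ₋₁ + pₖ₋₂, qₖ = aₖqₖ₋₁ + qₖ₋₂ (with p₋₁=1, p₋₂=0, q₋₁=0, q₋₂=1):
  k=0: a=7, p=7, q=1
  k=1: a=17, p=120, q=17
  k=2: a=2, p=247, q=35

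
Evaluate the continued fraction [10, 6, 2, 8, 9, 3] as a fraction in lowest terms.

Fold from the inside: start with 3/1.
  9 + 1/3 = 28/3
  8 + 3/28 = 227/28
  2 + 28/227 = 482/227
  6 + 227/482 = 3119/482
  10 + 482/3119 = 31672/3119

31672/3119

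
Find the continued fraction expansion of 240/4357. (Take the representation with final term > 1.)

240 = 0×4357 + 240
4357 = 18×240 + 37
240 = 6×37 + 18
37 = 2×18 + 1
18 = 18×1 + 0  (stop)
So 240/4357 = [0; 18, 6, 2, 18].

[0; 18, 6, 2, 18]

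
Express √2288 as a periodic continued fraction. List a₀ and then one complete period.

[47; 1, 4, 1, 94]

a₀ = ⌊√2288⌋ = 47.
With m₀=0, d₀=1 and mₖ₊₁ = dₖaₖ − mₖ, dₖ₊₁ = (n − mₖ₊₁²)/dₖ, aₖ₊₁ = ⌊(a₀+mₖ₊₁)/dₖ₊₁⌋:
  k=1: m=47, d=79, a=1
  k=2: m=32, d=16, a=4
  k=3: m=32, d=79, a=1
  k=4: m=47, d=1, a=94
d=1 and a=2a₀=94 at k=4, so the next step gives (m, d) = (47, 79) again — its k=1 value — and the period has length 4.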